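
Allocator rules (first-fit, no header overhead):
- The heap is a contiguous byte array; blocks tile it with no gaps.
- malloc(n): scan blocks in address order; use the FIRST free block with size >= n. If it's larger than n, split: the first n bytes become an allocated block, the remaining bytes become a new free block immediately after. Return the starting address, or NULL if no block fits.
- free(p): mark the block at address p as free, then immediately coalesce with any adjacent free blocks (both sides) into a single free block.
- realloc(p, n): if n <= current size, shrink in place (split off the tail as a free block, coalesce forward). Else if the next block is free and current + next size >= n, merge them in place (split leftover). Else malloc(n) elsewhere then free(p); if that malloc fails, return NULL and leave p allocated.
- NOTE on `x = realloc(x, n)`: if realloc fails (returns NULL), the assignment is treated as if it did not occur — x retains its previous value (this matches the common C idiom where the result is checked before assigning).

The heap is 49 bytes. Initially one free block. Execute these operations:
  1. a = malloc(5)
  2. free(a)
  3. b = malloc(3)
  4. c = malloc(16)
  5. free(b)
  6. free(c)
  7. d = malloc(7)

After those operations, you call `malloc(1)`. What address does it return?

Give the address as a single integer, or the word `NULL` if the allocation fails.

Op 1: a = malloc(5) -> a = 0; heap: [0-4 ALLOC][5-48 FREE]
Op 2: free(a) -> (freed a); heap: [0-48 FREE]
Op 3: b = malloc(3) -> b = 0; heap: [0-2 ALLOC][3-48 FREE]
Op 4: c = malloc(16) -> c = 3; heap: [0-2 ALLOC][3-18 ALLOC][19-48 FREE]
Op 5: free(b) -> (freed b); heap: [0-2 FREE][3-18 ALLOC][19-48 FREE]
Op 6: free(c) -> (freed c); heap: [0-48 FREE]
Op 7: d = malloc(7) -> d = 0; heap: [0-6 ALLOC][7-48 FREE]
malloc(1): first-fit scan over [0-6 ALLOC][7-48 FREE] -> 7

Answer: 7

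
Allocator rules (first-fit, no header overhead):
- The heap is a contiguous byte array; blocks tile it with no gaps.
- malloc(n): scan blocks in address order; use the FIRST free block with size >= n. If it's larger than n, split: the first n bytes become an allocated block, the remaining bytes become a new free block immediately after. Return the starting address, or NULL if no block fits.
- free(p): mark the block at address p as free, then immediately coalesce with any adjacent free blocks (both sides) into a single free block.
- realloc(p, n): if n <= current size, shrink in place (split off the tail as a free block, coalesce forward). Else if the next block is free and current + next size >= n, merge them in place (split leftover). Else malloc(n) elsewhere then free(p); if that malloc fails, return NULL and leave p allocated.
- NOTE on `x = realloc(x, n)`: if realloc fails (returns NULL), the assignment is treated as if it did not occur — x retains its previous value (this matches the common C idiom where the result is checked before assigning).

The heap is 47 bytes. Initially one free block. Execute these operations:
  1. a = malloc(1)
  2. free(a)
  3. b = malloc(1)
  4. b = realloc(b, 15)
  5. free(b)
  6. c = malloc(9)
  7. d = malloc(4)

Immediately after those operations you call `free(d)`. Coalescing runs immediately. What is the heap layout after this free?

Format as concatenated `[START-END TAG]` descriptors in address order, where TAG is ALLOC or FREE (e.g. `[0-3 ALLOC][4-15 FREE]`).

Op 1: a = malloc(1) -> a = 0; heap: [0-0 ALLOC][1-46 FREE]
Op 2: free(a) -> (freed a); heap: [0-46 FREE]
Op 3: b = malloc(1) -> b = 0; heap: [0-0 ALLOC][1-46 FREE]
Op 4: b = realloc(b, 15) -> b = 0; heap: [0-14 ALLOC][15-46 FREE]
Op 5: free(b) -> (freed b); heap: [0-46 FREE]
Op 6: c = malloc(9) -> c = 0; heap: [0-8 ALLOC][9-46 FREE]
Op 7: d = malloc(4) -> d = 9; heap: [0-8 ALLOC][9-12 ALLOC][13-46 FREE]
free(d): d = 9 -> block [9-12 ALLOC]; mark free, coalesce with adjacent free neighbors -> [0-8 ALLOC][9-46 FREE]

Answer: [0-8 ALLOC][9-46 FREE]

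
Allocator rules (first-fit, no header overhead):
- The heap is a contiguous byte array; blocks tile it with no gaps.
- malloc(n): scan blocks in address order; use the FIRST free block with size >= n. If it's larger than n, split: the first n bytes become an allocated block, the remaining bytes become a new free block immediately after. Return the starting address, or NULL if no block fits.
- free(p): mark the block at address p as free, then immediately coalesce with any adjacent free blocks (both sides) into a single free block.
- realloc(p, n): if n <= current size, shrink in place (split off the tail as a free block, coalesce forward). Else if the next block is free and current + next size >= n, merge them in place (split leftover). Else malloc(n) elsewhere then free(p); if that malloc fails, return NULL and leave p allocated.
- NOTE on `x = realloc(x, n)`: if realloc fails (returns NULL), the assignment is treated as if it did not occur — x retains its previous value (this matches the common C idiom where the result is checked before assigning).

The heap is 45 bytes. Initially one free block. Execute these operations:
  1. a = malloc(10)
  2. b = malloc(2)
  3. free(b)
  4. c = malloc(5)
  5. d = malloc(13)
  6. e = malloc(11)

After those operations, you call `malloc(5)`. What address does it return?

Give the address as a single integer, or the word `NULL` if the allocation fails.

Answer: 39

Derivation:
Op 1: a = malloc(10) -> a = 0; heap: [0-9 ALLOC][10-44 FREE]
Op 2: b = malloc(2) -> b = 10; heap: [0-9 ALLOC][10-11 ALLOC][12-44 FREE]
Op 3: free(b) -> (freed b); heap: [0-9 ALLOC][10-44 FREE]
Op 4: c = malloc(5) -> c = 10; heap: [0-9 ALLOC][10-14 ALLOC][15-44 FREE]
Op 5: d = malloc(13) -> d = 15; heap: [0-9 ALLOC][10-14 ALLOC][15-27 ALLOC][28-44 FREE]
Op 6: e = malloc(11) -> e = 28; heap: [0-9 ALLOC][10-14 ALLOC][15-27 ALLOC][28-38 ALLOC][39-44 FREE]
malloc(5): first-fit scan over [0-9 ALLOC][10-14 ALLOC][15-27 ALLOC][28-38 ALLOC][39-44 FREE] -> 39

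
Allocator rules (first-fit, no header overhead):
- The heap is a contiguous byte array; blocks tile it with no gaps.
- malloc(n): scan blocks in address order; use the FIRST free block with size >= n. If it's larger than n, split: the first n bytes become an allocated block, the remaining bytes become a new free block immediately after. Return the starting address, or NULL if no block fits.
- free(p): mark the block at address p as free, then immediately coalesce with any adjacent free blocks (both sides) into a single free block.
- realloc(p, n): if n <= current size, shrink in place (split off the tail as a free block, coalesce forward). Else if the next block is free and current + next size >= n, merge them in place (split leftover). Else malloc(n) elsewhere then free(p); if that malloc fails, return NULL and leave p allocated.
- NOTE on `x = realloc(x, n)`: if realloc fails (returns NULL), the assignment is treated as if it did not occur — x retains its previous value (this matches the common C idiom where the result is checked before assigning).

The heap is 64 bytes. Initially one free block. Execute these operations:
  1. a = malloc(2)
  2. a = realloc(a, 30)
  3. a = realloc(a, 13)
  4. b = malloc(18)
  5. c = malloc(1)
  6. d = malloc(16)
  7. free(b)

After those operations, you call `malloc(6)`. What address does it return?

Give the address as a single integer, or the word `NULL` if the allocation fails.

Answer: 13

Derivation:
Op 1: a = malloc(2) -> a = 0; heap: [0-1 ALLOC][2-63 FREE]
Op 2: a = realloc(a, 30) -> a = 0; heap: [0-29 ALLOC][30-63 FREE]
Op 3: a = realloc(a, 13) -> a = 0; heap: [0-12 ALLOC][13-63 FREE]
Op 4: b = malloc(18) -> b = 13; heap: [0-12 ALLOC][13-30 ALLOC][31-63 FREE]
Op 5: c = malloc(1) -> c = 31; heap: [0-12 ALLOC][13-30 ALLOC][31-31 ALLOC][32-63 FREE]
Op 6: d = malloc(16) -> d = 32; heap: [0-12 ALLOC][13-30 ALLOC][31-31 ALLOC][32-47 ALLOC][48-63 FREE]
Op 7: free(b) -> (freed b); heap: [0-12 ALLOC][13-30 FREE][31-31 ALLOC][32-47 ALLOC][48-63 FREE]
malloc(6): first-fit scan over [0-12 ALLOC][13-30 FREE][31-31 ALLOC][32-47 ALLOC][48-63 FREE] -> 13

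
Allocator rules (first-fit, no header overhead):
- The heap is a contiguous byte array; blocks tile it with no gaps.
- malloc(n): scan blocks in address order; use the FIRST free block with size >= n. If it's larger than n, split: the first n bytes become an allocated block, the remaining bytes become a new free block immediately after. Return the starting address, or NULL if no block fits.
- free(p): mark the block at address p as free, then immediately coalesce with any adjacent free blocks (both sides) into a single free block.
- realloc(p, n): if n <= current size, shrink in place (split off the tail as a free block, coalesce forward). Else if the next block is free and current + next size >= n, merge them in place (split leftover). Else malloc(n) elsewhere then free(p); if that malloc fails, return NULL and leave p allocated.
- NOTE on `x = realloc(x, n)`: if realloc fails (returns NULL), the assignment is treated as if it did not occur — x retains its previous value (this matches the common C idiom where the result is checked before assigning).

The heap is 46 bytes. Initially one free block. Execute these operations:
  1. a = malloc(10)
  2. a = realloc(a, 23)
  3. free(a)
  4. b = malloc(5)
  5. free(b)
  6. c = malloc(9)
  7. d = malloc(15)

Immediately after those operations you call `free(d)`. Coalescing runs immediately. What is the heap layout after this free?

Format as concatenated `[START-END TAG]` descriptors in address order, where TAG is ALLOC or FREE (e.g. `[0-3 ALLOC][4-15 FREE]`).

Op 1: a = malloc(10) -> a = 0; heap: [0-9 ALLOC][10-45 FREE]
Op 2: a = realloc(a, 23) -> a = 0; heap: [0-22 ALLOC][23-45 FREE]
Op 3: free(a) -> (freed a); heap: [0-45 FREE]
Op 4: b = malloc(5) -> b = 0; heap: [0-4 ALLOC][5-45 FREE]
Op 5: free(b) -> (freed b); heap: [0-45 FREE]
Op 6: c = malloc(9) -> c = 0; heap: [0-8 ALLOC][9-45 FREE]
Op 7: d = malloc(15) -> d = 9; heap: [0-8 ALLOC][9-23 ALLOC][24-45 FREE]
free(d): d = 9 -> block [9-23 ALLOC]; mark free, coalesce with adjacent free neighbors -> [0-8 ALLOC][9-45 FREE]

Answer: [0-8 ALLOC][9-45 FREE]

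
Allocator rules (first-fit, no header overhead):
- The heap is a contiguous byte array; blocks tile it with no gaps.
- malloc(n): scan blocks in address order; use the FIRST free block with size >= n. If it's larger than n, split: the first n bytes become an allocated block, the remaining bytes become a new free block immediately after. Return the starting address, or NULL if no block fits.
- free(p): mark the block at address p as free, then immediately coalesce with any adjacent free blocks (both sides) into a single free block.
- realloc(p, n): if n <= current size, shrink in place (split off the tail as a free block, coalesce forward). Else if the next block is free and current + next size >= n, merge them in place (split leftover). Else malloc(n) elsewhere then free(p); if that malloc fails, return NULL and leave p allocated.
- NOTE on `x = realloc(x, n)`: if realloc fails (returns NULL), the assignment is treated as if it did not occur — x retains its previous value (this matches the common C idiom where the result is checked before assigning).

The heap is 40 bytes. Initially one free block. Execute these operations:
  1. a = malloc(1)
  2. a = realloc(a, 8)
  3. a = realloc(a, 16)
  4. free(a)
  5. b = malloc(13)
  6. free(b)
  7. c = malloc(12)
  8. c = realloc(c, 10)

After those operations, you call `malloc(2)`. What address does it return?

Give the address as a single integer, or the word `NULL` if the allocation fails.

Op 1: a = malloc(1) -> a = 0; heap: [0-0 ALLOC][1-39 FREE]
Op 2: a = realloc(a, 8) -> a = 0; heap: [0-7 ALLOC][8-39 FREE]
Op 3: a = realloc(a, 16) -> a = 0; heap: [0-15 ALLOC][16-39 FREE]
Op 4: free(a) -> (freed a); heap: [0-39 FREE]
Op 5: b = malloc(13) -> b = 0; heap: [0-12 ALLOC][13-39 FREE]
Op 6: free(b) -> (freed b); heap: [0-39 FREE]
Op 7: c = malloc(12) -> c = 0; heap: [0-11 ALLOC][12-39 FREE]
Op 8: c = realloc(c, 10) -> c = 0; heap: [0-9 ALLOC][10-39 FREE]
malloc(2): first-fit scan over [0-9 ALLOC][10-39 FREE] -> 10

Answer: 10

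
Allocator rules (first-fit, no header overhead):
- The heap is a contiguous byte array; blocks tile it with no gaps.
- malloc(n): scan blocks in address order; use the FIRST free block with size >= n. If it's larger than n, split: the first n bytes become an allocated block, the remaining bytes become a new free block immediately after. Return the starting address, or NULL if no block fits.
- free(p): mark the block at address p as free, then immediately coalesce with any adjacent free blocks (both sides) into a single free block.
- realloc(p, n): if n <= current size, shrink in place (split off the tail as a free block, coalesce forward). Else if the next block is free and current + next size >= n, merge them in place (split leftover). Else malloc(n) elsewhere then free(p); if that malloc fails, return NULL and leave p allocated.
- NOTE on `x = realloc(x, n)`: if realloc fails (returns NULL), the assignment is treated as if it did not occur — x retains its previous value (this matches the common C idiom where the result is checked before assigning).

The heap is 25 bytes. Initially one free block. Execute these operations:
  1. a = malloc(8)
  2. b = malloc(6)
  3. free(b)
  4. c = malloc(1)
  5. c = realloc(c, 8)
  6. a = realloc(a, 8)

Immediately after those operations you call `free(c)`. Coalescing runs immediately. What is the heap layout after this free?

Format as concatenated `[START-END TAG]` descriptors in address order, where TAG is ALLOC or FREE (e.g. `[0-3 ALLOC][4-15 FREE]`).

Answer: [0-7 ALLOC][8-24 FREE]

Derivation:
Op 1: a = malloc(8) -> a = 0; heap: [0-7 ALLOC][8-24 FREE]
Op 2: b = malloc(6) -> b = 8; heap: [0-7 ALLOC][8-13 ALLOC][14-24 FREE]
Op 3: free(b) -> (freed b); heap: [0-7 ALLOC][8-24 FREE]
Op 4: c = malloc(1) -> c = 8; heap: [0-7 ALLOC][8-8 ALLOC][9-24 FREE]
Op 5: c = realloc(c, 8) -> c = 8; heap: [0-7 ALLOC][8-15 ALLOC][16-24 FREE]
Op 6: a = realloc(a, 8) -> a = 0; heap: [0-7 ALLOC][8-15 ALLOC][16-24 FREE]
free(c): c = 8 -> block [8-15 ALLOC]; mark free, coalesce with adjacent free neighbors -> [0-7 ALLOC][8-24 FREE]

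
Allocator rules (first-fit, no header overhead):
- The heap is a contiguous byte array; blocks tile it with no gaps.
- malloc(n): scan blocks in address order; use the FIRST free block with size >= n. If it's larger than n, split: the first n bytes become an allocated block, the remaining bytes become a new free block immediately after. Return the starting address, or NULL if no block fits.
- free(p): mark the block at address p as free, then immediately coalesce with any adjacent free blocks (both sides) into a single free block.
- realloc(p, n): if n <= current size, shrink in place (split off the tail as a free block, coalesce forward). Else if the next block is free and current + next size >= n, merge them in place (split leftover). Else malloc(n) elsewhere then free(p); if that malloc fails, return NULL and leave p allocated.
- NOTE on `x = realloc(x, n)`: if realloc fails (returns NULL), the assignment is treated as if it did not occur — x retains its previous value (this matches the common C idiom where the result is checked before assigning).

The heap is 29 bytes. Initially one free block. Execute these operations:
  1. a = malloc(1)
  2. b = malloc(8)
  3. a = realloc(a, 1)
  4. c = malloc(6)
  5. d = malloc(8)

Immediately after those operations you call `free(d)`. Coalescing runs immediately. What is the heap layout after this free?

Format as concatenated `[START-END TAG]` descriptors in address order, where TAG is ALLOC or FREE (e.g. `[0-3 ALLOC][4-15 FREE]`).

Answer: [0-0 ALLOC][1-8 ALLOC][9-14 ALLOC][15-28 FREE]

Derivation:
Op 1: a = malloc(1) -> a = 0; heap: [0-0 ALLOC][1-28 FREE]
Op 2: b = malloc(8) -> b = 1; heap: [0-0 ALLOC][1-8 ALLOC][9-28 FREE]
Op 3: a = realloc(a, 1) -> a = 0; heap: [0-0 ALLOC][1-8 ALLOC][9-28 FREE]
Op 4: c = malloc(6) -> c = 9; heap: [0-0 ALLOC][1-8 ALLOC][9-14 ALLOC][15-28 FREE]
Op 5: d = malloc(8) -> d = 15; heap: [0-0 ALLOC][1-8 ALLOC][9-14 ALLOC][15-22 ALLOC][23-28 FREE]
free(d): d = 15 -> block [15-22 ALLOC]; mark free, coalesce with adjacent free neighbors -> [0-0 ALLOC][1-8 ALLOC][9-14 ALLOC][15-28 FREE]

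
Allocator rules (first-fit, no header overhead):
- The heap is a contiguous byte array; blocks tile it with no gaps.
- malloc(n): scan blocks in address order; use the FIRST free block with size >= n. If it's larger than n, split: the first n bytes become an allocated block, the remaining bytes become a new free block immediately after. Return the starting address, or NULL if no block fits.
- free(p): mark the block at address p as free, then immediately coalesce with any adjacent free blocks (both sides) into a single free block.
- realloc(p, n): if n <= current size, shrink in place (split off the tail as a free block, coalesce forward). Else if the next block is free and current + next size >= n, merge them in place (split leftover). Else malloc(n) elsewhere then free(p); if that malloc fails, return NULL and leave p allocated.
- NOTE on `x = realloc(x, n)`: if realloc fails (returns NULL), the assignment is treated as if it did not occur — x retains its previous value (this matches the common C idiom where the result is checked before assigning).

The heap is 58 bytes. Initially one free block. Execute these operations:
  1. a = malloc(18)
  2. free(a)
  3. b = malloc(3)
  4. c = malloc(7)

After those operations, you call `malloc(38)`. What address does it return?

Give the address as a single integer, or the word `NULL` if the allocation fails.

Answer: 10

Derivation:
Op 1: a = malloc(18) -> a = 0; heap: [0-17 ALLOC][18-57 FREE]
Op 2: free(a) -> (freed a); heap: [0-57 FREE]
Op 3: b = malloc(3) -> b = 0; heap: [0-2 ALLOC][3-57 FREE]
Op 4: c = malloc(7) -> c = 3; heap: [0-2 ALLOC][3-9 ALLOC][10-57 FREE]
malloc(38): first-fit scan over [0-2 ALLOC][3-9 ALLOC][10-57 FREE] -> 10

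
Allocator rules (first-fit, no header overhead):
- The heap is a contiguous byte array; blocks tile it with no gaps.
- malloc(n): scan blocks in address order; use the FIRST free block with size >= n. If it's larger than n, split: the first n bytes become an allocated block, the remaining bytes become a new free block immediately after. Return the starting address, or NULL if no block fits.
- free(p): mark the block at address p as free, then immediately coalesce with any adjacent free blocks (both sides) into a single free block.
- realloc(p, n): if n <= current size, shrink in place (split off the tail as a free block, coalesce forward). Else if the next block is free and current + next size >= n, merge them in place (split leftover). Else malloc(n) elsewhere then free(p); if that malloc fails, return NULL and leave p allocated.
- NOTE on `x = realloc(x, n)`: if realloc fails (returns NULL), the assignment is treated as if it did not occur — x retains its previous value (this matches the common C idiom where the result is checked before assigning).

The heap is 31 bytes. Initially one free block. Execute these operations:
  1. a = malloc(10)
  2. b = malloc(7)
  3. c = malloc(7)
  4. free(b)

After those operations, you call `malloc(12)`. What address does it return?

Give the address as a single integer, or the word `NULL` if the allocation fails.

Op 1: a = malloc(10) -> a = 0; heap: [0-9 ALLOC][10-30 FREE]
Op 2: b = malloc(7) -> b = 10; heap: [0-9 ALLOC][10-16 ALLOC][17-30 FREE]
Op 3: c = malloc(7) -> c = 17; heap: [0-9 ALLOC][10-16 ALLOC][17-23 ALLOC][24-30 FREE]
Op 4: free(b) -> (freed b); heap: [0-9 ALLOC][10-16 FREE][17-23 ALLOC][24-30 FREE]
malloc(12): first-fit scan over [0-9 ALLOC][10-16 FREE][17-23 ALLOC][24-30 FREE] -> NULL

Answer: NULL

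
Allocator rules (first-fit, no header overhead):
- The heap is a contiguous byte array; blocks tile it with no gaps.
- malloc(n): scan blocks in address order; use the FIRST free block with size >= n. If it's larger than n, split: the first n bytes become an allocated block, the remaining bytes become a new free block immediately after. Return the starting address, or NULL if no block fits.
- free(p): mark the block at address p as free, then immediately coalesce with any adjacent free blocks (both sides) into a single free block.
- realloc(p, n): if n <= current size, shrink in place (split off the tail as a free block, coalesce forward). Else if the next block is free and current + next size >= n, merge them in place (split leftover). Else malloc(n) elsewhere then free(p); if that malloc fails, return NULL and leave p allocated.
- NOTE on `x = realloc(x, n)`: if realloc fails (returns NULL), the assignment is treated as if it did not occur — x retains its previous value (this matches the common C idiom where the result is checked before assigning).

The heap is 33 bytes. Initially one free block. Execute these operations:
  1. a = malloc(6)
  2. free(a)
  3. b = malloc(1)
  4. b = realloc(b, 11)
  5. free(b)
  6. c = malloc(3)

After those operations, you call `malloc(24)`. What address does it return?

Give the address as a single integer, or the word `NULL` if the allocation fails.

Answer: 3

Derivation:
Op 1: a = malloc(6) -> a = 0; heap: [0-5 ALLOC][6-32 FREE]
Op 2: free(a) -> (freed a); heap: [0-32 FREE]
Op 3: b = malloc(1) -> b = 0; heap: [0-0 ALLOC][1-32 FREE]
Op 4: b = realloc(b, 11) -> b = 0; heap: [0-10 ALLOC][11-32 FREE]
Op 5: free(b) -> (freed b); heap: [0-32 FREE]
Op 6: c = malloc(3) -> c = 0; heap: [0-2 ALLOC][3-32 FREE]
malloc(24): first-fit scan over [0-2 ALLOC][3-32 FREE] -> 3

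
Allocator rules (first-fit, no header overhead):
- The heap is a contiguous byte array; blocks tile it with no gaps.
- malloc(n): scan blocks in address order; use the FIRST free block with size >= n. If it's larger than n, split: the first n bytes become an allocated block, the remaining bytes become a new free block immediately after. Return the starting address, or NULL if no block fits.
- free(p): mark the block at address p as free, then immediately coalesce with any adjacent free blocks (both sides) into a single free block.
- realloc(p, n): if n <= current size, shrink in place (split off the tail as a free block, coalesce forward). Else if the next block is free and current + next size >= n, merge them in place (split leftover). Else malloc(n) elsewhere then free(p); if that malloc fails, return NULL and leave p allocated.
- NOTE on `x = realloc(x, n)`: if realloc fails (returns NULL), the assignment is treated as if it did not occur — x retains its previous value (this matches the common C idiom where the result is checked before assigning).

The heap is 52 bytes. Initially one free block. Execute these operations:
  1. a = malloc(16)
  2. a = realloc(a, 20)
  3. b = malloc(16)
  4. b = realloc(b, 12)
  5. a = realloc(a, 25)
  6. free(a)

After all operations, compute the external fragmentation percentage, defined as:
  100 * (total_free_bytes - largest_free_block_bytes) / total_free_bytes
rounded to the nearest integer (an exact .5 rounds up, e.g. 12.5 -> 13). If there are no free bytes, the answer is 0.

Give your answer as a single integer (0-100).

Op 1: a = malloc(16) -> a = 0; heap: [0-15 ALLOC][16-51 FREE]
Op 2: a = realloc(a, 20) -> a = 0; heap: [0-19 ALLOC][20-51 FREE]
Op 3: b = malloc(16) -> b = 20; heap: [0-19 ALLOC][20-35 ALLOC][36-51 FREE]
Op 4: b = realloc(b, 12) -> b = 20; heap: [0-19 ALLOC][20-31 ALLOC][32-51 FREE]
Op 5: a = realloc(a, 25) -> NULL (a unchanged); heap: [0-19 ALLOC][20-31 ALLOC][32-51 FREE]
Op 6: free(a) -> (freed a); heap: [0-19 FREE][20-31 ALLOC][32-51 FREE]
Free blocks: [20 20] total_free=40 largest=20 -> 100*(40-20)/40 = 2000/40 = 50

Answer: 50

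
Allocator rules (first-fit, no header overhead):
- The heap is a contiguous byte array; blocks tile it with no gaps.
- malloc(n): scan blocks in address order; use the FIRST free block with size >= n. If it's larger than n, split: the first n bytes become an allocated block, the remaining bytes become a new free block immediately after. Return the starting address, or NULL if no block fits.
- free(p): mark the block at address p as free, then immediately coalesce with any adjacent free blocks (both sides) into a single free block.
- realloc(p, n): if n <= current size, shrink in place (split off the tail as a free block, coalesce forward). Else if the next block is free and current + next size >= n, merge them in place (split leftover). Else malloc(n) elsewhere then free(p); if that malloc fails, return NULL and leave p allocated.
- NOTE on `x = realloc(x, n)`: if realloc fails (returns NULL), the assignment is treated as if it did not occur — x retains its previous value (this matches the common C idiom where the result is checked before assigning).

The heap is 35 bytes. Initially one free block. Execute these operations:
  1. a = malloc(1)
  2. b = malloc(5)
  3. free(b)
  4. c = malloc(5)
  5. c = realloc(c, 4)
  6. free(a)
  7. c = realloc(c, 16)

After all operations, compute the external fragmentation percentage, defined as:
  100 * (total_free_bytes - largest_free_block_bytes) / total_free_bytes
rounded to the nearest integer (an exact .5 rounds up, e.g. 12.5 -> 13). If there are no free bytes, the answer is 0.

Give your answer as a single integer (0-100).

Answer: 5

Derivation:
Op 1: a = malloc(1) -> a = 0; heap: [0-0 ALLOC][1-34 FREE]
Op 2: b = malloc(5) -> b = 1; heap: [0-0 ALLOC][1-5 ALLOC][6-34 FREE]
Op 3: free(b) -> (freed b); heap: [0-0 ALLOC][1-34 FREE]
Op 4: c = malloc(5) -> c = 1; heap: [0-0 ALLOC][1-5 ALLOC][6-34 FREE]
Op 5: c = realloc(c, 4) -> c = 1; heap: [0-0 ALLOC][1-4 ALLOC][5-34 FREE]
Op 6: free(a) -> (freed a); heap: [0-0 FREE][1-4 ALLOC][5-34 FREE]
Op 7: c = realloc(c, 16) -> c = 1; heap: [0-0 FREE][1-16 ALLOC][17-34 FREE]
Free blocks: [1 18] total_free=19 largest=18 -> 100*(19-18)/19 = 100/19 ≈ 5.263 -> rounds to 5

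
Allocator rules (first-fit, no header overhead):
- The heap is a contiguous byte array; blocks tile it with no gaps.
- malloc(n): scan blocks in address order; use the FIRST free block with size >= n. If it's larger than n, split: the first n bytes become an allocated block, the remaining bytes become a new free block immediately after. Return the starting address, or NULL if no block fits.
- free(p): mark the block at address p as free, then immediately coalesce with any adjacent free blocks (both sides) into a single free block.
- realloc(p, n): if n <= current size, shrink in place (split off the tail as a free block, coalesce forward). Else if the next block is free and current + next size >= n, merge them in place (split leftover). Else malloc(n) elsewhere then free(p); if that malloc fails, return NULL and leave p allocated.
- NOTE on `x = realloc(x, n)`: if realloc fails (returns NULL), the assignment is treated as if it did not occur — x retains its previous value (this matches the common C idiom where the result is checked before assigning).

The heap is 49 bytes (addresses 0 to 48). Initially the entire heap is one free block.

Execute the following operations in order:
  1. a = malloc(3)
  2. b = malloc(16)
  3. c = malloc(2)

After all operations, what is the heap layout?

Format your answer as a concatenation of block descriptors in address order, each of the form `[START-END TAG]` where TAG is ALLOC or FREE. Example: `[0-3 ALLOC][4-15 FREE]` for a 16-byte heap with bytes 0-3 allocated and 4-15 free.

Answer: [0-2 ALLOC][3-18 ALLOC][19-20 ALLOC][21-48 FREE]

Derivation:
Op 1: a = malloc(3) -> a = 0; heap: [0-2 ALLOC][3-48 FREE]
Op 2: b = malloc(16) -> b = 3; heap: [0-2 ALLOC][3-18 ALLOC][19-48 FREE]
Op 3: c = malloc(2) -> c = 19; heap: [0-2 ALLOC][3-18 ALLOC][19-20 ALLOC][21-48 FREE]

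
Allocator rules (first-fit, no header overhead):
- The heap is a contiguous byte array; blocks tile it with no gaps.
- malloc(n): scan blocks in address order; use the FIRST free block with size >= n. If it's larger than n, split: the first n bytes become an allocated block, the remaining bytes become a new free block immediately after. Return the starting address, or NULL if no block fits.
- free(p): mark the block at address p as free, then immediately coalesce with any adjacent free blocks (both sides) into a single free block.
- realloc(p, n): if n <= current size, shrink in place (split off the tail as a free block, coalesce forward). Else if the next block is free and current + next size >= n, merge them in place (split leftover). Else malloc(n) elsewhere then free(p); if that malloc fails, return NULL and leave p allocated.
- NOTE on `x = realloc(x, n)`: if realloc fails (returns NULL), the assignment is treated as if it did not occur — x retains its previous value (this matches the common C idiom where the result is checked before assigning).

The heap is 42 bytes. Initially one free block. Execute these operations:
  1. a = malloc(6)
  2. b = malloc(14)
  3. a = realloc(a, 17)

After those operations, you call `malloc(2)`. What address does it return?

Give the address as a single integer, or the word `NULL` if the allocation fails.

Op 1: a = malloc(6) -> a = 0; heap: [0-5 ALLOC][6-41 FREE]
Op 2: b = malloc(14) -> b = 6; heap: [0-5 ALLOC][6-19 ALLOC][20-41 FREE]
Op 3: a = realloc(a, 17) -> a = 20; heap: [0-5 FREE][6-19 ALLOC][20-36 ALLOC][37-41 FREE]
malloc(2): first-fit scan over [0-5 FREE][6-19 ALLOC][20-36 ALLOC][37-41 FREE] -> 0

Answer: 0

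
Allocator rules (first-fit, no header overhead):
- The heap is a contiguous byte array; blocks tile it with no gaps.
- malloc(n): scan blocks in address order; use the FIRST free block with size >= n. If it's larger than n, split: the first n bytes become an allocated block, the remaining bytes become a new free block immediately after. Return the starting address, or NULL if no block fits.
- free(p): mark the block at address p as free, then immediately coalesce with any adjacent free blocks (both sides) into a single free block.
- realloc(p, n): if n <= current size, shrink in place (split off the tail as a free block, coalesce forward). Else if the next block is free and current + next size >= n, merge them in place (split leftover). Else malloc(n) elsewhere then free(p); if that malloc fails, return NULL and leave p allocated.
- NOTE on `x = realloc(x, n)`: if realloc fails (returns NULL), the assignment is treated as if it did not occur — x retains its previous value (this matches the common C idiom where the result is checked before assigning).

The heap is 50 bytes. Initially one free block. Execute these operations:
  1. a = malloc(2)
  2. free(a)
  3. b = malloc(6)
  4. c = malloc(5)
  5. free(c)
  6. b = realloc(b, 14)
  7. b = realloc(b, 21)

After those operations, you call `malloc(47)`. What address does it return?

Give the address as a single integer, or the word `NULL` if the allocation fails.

Op 1: a = malloc(2) -> a = 0; heap: [0-1 ALLOC][2-49 FREE]
Op 2: free(a) -> (freed a); heap: [0-49 FREE]
Op 3: b = malloc(6) -> b = 0; heap: [0-5 ALLOC][6-49 FREE]
Op 4: c = malloc(5) -> c = 6; heap: [0-5 ALLOC][6-10 ALLOC][11-49 FREE]
Op 5: free(c) -> (freed c); heap: [0-5 ALLOC][6-49 FREE]
Op 6: b = realloc(b, 14) -> b = 0; heap: [0-13 ALLOC][14-49 FREE]
Op 7: b = realloc(b, 21) -> b = 0; heap: [0-20 ALLOC][21-49 FREE]
malloc(47): first-fit scan over [0-20 ALLOC][21-49 FREE] -> NULL

Answer: NULL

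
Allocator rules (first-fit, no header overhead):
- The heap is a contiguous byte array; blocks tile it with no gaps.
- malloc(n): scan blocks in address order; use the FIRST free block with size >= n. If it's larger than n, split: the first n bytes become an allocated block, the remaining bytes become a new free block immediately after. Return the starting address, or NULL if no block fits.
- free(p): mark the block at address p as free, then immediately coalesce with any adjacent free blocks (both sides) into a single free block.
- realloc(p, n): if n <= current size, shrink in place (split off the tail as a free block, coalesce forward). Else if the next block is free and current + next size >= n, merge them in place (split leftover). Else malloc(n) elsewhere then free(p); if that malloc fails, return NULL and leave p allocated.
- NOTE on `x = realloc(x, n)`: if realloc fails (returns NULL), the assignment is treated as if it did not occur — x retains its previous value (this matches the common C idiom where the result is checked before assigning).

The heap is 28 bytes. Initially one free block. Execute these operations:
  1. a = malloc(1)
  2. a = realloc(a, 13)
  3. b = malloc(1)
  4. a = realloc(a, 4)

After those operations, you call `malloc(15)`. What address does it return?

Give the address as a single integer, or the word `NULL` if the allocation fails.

Answer: NULL

Derivation:
Op 1: a = malloc(1) -> a = 0; heap: [0-0 ALLOC][1-27 FREE]
Op 2: a = realloc(a, 13) -> a = 0; heap: [0-12 ALLOC][13-27 FREE]
Op 3: b = malloc(1) -> b = 13; heap: [0-12 ALLOC][13-13 ALLOC][14-27 FREE]
Op 4: a = realloc(a, 4) -> a = 0; heap: [0-3 ALLOC][4-12 FREE][13-13 ALLOC][14-27 FREE]
malloc(15): first-fit scan over [0-3 ALLOC][4-12 FREE][13-13 ALLOC][14-27 FREE] -> NULL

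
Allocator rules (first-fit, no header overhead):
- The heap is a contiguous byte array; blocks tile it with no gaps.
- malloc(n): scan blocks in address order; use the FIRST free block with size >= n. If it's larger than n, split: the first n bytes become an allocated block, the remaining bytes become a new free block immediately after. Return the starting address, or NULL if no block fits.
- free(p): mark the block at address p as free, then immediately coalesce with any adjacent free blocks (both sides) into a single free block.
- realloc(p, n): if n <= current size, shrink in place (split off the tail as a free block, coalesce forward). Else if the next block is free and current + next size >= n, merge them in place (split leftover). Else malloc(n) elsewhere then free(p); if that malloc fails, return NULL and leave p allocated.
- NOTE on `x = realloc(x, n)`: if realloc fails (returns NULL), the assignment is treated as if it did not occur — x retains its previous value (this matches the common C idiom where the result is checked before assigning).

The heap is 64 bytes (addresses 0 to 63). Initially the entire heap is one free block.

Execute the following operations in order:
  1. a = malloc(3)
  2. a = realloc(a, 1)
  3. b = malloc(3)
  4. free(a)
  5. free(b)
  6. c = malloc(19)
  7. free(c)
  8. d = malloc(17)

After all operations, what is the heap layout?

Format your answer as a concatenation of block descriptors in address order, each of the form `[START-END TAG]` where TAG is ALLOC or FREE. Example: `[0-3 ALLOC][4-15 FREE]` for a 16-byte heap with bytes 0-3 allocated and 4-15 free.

Answer: [0-16 ALLOC][17-63 FREE]

Derivation:
Op 1: a = malloc(3) -> a = 0; heap: [0-2 ALLOC][3-63 FREE]
Op 2: a = realloc(a, 1) -> a = 0; heap: [0-0 ALLOC][1-63 FREE]
Op 3: b = malloc(3) -> b = 1; heap: [0-0 ALLOC][1-3 ALLOC][4-63 FREE]
Op 4: free(a) -> (freed a); heap: [0-0 FREE][1-3 ALLOC][4-63 FREE]
Op 5: free(b) -> (freed b); heap: [0-63 FREE]
Op 6: c = malloc(19) -> c = 0; heap: [0-18 ALLOC][19-63 FREE]
Op 7: free(c) -> (freed c); heap: [0-63 FREE]
Op 8: d = malloc(17) -> d = 0; heap: [0-16 ALLOC][17-63 FREE]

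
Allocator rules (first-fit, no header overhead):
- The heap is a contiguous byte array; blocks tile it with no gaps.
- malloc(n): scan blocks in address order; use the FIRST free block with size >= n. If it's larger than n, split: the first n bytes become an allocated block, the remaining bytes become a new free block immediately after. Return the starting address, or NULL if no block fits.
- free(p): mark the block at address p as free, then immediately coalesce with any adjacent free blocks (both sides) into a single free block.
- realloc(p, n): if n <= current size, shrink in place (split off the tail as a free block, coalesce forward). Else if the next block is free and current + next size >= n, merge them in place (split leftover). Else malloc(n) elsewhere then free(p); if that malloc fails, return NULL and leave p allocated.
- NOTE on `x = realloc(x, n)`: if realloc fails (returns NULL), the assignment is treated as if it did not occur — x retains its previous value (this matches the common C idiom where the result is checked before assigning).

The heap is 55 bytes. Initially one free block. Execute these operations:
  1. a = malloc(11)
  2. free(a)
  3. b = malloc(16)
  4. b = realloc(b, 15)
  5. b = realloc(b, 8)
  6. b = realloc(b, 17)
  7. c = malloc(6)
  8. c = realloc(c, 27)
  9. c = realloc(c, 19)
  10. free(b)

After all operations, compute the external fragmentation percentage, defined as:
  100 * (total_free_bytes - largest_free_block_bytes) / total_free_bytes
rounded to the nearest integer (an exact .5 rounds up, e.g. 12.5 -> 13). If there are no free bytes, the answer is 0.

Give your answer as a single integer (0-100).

Answer: 47

Derivation:
Op 1: a = malloc(11) -> a = 0; heap: [0-10 ALLOC][11-54 FREE]
Op 2: free(a) -> (freed a); heap: [0-54 FREE]
Op 3: b = malloc(16) -> b = 0; heap: [0-15 ALLOC][16-54 FREE]
Op 4: b = realloc(b, 15) -> b = 0; heap: [0-14 ALLOC][15-54 FREE]
Op 5: b = realloc(b, 8) -> b = 0; heap: [0-7 ALLOC][8-54 FREE]
Op 6: b = realloc(b, 17) -> b = 0; heap: [0-16 ALLOC][17-54 FREE]
Op 7: c = malloc(6) -> c = 17; heap: [0-16 ALLOC][17-22 ALLOC][23-54 FREE]
Op 8: c = realloc(c, 27) -> c = 17; heap: [0-16 ALLOC][17-43 ALLOC][44-54 FREE]
Op 9: c = realloc(c, 19) -> c = 17; heap: [0-16 ALLOC][17-35 ALLOC][36-54 FREE]
Op 10: free(b) -> (freed b); heap: [0-16 FREE][17-35 ALLOC][36-54 FREE]
Free blocks: [17 19] total_free=36 largest=19 -> 100*(36-19)/36 = 1700/36 ≈ 47.222 -> rounds to 47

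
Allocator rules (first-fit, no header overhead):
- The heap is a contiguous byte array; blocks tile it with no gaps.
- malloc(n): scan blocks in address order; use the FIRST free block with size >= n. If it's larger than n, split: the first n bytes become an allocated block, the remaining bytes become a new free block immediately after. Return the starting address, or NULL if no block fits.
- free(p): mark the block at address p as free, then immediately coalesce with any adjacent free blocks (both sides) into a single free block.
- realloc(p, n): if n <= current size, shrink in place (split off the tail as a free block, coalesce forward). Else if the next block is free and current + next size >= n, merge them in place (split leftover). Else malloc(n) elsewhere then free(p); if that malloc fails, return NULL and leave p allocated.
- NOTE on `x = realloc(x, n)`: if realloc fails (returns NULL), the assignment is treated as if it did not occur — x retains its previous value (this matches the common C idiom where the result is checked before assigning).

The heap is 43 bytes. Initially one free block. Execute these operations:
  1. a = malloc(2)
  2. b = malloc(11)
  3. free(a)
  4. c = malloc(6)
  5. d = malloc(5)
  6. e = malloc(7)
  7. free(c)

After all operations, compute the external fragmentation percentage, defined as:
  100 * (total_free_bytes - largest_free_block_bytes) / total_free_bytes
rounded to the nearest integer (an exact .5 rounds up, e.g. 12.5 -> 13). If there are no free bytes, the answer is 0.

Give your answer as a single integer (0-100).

Op 1: a = malloc(2) -> a = 0; heap: [0-1 ALLOC][2-42 FREE]
Op 2: b = malloc(11) -> b = 2; heap: [0-1 ALLOC][2-12 ALLOC][13-42 FREE]
Op 3: free(a) -> (freed a); heap: [0-1 FREE][2-12 ALLOC][13-42 FREE]
Op 4: c = malloc(6) -> c = 13; heap: [0-1 FREE][2-12 ALLOC][13-18 ALLOC][19-42 FREE]
Op 5: d = malloc(5) -> d = 19; heap: [0-1 FREE][2-12 ALLOC][13-18 ALLOC][19-23 ALLOC][24-42 FREE]
Op 6: e = malloc(7) -> e = 24; heap: [0-1 FREE][2-12 ALLOC][13-18 ALLOC][19-23 ALLOC][24-30 ALLOC][31-42 FREE]
Op 7: free(c) -> (freed c); heap: [0-1 FREE][2-12 ALLOC][13-18 FREE][19-23 ALLOC][24-30 ALLOC][31-42 FREE]
Free blocks: [2 6 12] total_free=20 largest=12 -> 100*(20-12)/20 = 800/20 = 40

Answer: 40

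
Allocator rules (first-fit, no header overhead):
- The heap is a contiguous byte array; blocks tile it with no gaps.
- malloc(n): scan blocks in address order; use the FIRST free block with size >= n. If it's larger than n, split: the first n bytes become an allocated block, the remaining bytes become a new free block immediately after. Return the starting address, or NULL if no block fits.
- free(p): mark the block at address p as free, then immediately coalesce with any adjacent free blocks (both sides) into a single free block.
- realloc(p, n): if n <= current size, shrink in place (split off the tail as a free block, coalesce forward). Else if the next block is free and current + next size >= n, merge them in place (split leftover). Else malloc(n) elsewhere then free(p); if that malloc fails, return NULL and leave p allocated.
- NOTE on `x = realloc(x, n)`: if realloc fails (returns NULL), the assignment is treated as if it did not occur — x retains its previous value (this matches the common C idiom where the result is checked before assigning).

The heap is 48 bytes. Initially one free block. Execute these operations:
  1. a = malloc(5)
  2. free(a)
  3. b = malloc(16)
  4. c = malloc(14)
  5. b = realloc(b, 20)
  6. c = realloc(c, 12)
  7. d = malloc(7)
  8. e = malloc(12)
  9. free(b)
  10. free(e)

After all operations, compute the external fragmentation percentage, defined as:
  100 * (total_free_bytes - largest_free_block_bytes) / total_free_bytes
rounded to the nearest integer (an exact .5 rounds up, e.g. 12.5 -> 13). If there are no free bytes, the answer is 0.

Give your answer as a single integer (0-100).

Answer: 45

Derivation:
Op 1: a = malloc(5) -> a = 0; heap: [0-4 ALLOC][5-47 FREE]
Op 2: free(a) -> (freed a); heap: [0-47 FREE]
Op 3: b = malloc(16) -> b = 0; heap: [0-15 ALLOC][16-47 FREE]
Op 4: c = malloc(14) -> c = 16; heap: [0-15 ALLOC][16-29 ALLOC][30-47 FREE]
Op 5: b = realloc(b, 20) -> NULL (b unchanged); heap: [0-15 ALLOC][16-29 ALLOC][30-47 FREE]
Op 6: c = realloc(c, 12) -> c = 16; heap: [0-15 ALLOC][16-27 ALLOC][28-47 FREE]
Op 7: d = malloc(7) -> d = 28; heap: [0-15 ALLOC][16-27 ALLOC][28-34 ALLOC][35-47 FREE]
Op 8: e = malloc(12) -> e = 35; heap: [0-15 ALLOC][16-27 ALLOC][28-34 ALLOC][35-46 ALLOC][47-47 FREE]
Op 9: free(b) -> (freed b); heap: [0-15 FREE][16-27 ALLOC][28-34 ALLOC][35-46 ALLOC][47-47 FREE]
Op 10: free(e) -> (freed e); heap: [0-15 FREE][16-27 ALLOC][28-34 ALLOC][35-47 FREE]
Free blocks: [16 13] total_free=29 largest=16 -> 100*(29-16)/29 = 1300/29 ≈ 44.828 -> rounds to 45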